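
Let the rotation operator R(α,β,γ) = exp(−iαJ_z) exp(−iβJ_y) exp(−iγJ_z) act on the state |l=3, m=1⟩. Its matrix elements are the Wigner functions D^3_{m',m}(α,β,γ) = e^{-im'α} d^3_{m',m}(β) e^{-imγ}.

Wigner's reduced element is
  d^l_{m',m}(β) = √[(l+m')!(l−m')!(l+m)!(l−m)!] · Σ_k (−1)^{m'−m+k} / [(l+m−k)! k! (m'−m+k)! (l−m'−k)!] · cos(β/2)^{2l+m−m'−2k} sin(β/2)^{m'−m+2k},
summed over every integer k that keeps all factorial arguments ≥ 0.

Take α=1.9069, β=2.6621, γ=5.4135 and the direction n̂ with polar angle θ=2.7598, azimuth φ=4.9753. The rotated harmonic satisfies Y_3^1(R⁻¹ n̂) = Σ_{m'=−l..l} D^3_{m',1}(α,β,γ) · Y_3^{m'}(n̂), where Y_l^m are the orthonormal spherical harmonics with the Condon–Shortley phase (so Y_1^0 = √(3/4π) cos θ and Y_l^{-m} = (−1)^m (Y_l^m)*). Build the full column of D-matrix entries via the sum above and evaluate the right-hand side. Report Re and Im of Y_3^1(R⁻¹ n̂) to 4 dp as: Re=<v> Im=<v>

Need the full column D^3_{m',1} for m'=−3..3 at α=1.9069, β=2.6621, γ=5.4135.
cos(β/2)=0.237456, sin(β/2)=0.971398
d^3_{-3,1}: single k=4 term ⇒ +0.194447;  D = +0.185344+0.058799i
d^3_{-2,1}: k∈[3..4] ⇒ +0.077620 -0.649486 = -0.571867;  D = +0.016527+0.571628i
d^3_{-1,1}: k∈[2..4] ⇒ +0.018000 -0.401649 +0.840202 = +0.456554;  D = -0.426477+0.162970i
d^3_{0,1}: k∈[1..3] ⇒ +0.002540 -0.127542 +0.711477 = +0.586475;  D = +0.378316+0.448141i
d^3_{1,1}: k∈[0..2] ⇒ +0.000179 -0.024000 +0.301236 = +0.277415;  D = +0.141099-0.238852i
d^3_{2,1}: k∈[0..1] ⇒ -0.002319 +0.077620 = +0.075301;  D = -0.073837-0.014774i
d^3_{3,1}: single k=0 term ⇒ +0.011619;  D = +0.001606+0.011508i
Y_3^{m'}(θ=2.7598,φ=4.9753) and Σ D·Y over m':
  (+0.1853+0.0588i)·(-0.0153-0.0152i)  (+0.0165+0.5716i)·(+0.1139-0.0661i)  (-0.4265+0.1630i)·(+0.1035+0.3844i)  (+0.3783+0.4481i)·(-0.4522+0.0000i)  (+0.1411-0.2389i)·(-0.1035+0.3844i)  (-0.0738-0.0148i)·(+0.1139+0.0661i)  (+0.0016+0.0115i)·(+0.0153-0.0152i)
Y_3^1(R⁻¹ n̂) = -0.170161-0.216924i

Re=-0.1702 Im=-0.2169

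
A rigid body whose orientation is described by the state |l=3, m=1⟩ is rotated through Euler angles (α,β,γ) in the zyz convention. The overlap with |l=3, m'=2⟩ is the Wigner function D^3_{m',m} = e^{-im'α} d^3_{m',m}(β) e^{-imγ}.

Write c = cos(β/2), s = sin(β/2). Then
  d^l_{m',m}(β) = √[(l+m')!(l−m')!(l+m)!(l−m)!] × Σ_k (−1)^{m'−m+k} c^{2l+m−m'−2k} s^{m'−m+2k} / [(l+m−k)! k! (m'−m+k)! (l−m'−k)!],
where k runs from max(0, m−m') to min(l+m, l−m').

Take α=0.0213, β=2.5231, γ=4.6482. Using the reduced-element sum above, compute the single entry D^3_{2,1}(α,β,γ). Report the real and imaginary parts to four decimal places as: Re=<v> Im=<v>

Split into d^3_{2,1}(β=2.5231) × two z-phases.
c=cos(2.5231/2)=0.304341, s=sin(2.5231/2)=0.952563; N=√[120·1·24·2]=75.894664
Admissible k: 0..1 (factorial args all ≥0)
  k=0: (−1)^1·75.8947/(24)·0.3043^5·0.9526^1 = -0.007865
  k=1: (−1)^2·75.8947/(12)·0.3043^3·0.9526^3 = +0.154096
d^3_{2,1}(2.5231) = -0.007865 +0.154096 = +0.146231
Phases: e^{-i·(2)·0.0213}=+0.999093-0.042587i, e^{-i·(1)·4.6482}=-0.064145+0.997941i ⇒ D=-0.003157+0.146197i

Re=-0.0032 Im=0.1462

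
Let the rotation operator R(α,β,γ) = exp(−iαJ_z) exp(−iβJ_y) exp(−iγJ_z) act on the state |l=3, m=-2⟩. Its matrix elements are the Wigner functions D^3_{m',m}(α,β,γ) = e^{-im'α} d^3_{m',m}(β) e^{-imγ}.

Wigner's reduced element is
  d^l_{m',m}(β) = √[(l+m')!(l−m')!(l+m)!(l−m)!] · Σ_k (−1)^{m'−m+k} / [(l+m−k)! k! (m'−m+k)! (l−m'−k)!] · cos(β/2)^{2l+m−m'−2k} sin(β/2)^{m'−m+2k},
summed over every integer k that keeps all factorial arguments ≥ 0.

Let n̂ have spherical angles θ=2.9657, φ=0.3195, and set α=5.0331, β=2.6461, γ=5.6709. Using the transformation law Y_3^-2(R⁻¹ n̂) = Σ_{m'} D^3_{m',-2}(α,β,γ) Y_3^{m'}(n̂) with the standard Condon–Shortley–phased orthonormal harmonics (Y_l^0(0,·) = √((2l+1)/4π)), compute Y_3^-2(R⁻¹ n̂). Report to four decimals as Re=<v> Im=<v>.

Re=-0.0798 Im=-0.2061

Need the full column D^3_{m',-2} for m'=−3..3 at α=5.0331, β=2.6461, γ=5.6709.
cos(β/2)=0.245220, sin(β/2)=0.969468
d^3_{-3,-2}: single k=1 term ⇒ +0.002106;  D = +0.000546+0.002034i
d^3_{-2,-2}: k∈[0..1] ⇒ +0.000217 -0.016993 = -0.016775;  D = +0.014003-0.009237i
d^3_{-1,-2}: k∈[0..1] ⇒ -0.002718 +0.084976 = +0.082258;  D = -0.064631-0.050883i
d^3_{0,-2}: k∈[0..1] ⇒ +0.018614 -0.290941 = -0.272326;  D = -0.092414+0.256167i
d^3_{1,-2}: k∈[0..1] ⇒ -0.084976 +0.664082 = +0.579106;  D = +0.578918+0.014774i
d^3_{2,-2}: k∈[0..1] ⇒ +0.265591 -0.830232 = -0.564641;  D = -0.164270-0.540217i
d^3_{3,-2}: single k=0 term ⇒ -0.514396;  D = +0.419875-0.297166i
Y_3^{m'}(θ=2.9657,φ=0.3195) and Σ D·Y over m':
  (+0.0005+0.0020i)·(+0.0013-0.0018i)  (+0.0140-0.0092i)·(-0.0247+0.0184i)  (-0.0646-0.0509i)·(+0.2065-0.0683i)  (-0.0924+0.2562i)·(-0.6786+0.0000i)  (+0.5789+0.0148i)·(-0.2065-0.0683i)  (-0.1643-0.5402i)·(-0.0247-0.0184i)  (+0.4199-0.2972i)·(-0.0013-0.0018i)
Y_3^-2(R⁻¹ n̂) = -0.079796-0.206053i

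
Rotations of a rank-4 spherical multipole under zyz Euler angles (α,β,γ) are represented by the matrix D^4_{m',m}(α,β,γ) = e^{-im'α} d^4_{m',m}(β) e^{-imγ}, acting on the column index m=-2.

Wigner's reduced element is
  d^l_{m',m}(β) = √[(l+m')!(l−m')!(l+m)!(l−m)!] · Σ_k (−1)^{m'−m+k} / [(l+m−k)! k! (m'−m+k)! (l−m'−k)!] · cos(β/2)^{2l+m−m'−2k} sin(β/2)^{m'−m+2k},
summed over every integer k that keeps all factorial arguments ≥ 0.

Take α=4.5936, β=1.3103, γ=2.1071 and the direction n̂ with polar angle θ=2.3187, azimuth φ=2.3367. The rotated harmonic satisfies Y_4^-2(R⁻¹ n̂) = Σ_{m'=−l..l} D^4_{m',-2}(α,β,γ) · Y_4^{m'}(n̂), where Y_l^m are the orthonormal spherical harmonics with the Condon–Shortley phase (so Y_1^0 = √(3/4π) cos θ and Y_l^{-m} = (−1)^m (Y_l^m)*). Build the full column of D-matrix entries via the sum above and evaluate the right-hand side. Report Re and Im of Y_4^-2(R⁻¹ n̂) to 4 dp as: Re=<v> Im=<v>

Need the full column D^4_{m',-2} for m'=−4..4 at α=4.5936, β=1.3103, γ=2.1071.
cos(β/2)=0.792957, sin(β/2)=0.609278
d^4_{-4,-2}: single k=2 term ⇒ +0.488322;  D = -0.403731-0.274700i
d^4_{-3,-2}: k∈[1..2] ⇒ +0.449392 -0.795938 = -0.346546;  D = -0.227526+0.261392i
d^4_{-2,-2}: k∈[0..2] ⇒ +0.156313 -1.107411 +0.817243 = -0.133855;  D = -0.089837-0.099229i
d^4_{-1,-2}: k∈[0..2] ⇒ -0.509563 +1.504181 -0.592027 = +0.402592;  D = -0.328366+0.232929i
d^4_{0,-2}: k∈[0..2] ⇒ +0.875485 -1.378320 +0.305150 = -0.197684;  D = +0.094461+0.173656i
d^4_{1,-2}: k∈[0..2] ⇒ -1.002787 +0.888040 -0.104856 = -0.219604;  D = -0.203987+0.081333i
d^4_{2,-2}: k∈[0..2] ⇒ +0.817243 -0.385988 +0.018990 = +0.450245;  D = +0.116015+0.435042i
d^4_{3,-2}: k∈[0..1] ⇒ -0.469907 +0.092475 = -0.377432;  D = +0.373643-0.053349i
d^4_{4,-2}: single k=0 term ⇒ +0.170205;  D = -0.003920-0.170160i
Y_4^{m'}(θ=2.3187,φ=2.3367) and Σ D·Y over m':
  (-0.4037-0.2747i)·(-0.1274-0.0100i)  (-0.2275+0.2614i)·(-0.2506+0.2229i)  (-0.0898-0.0992i)·(-0.0157+0.4020i)  (-0.3284+0.2329i)·(+0.0389+0.0404i)  (+0.0945+0.1737i)·(-0.3584+0.0000i)  (-0.2040+0.0813i)·(-0.0389+0.0404i)  (+0.1160+0.4350i)·(-0.0157-0.4020i)  (+0.3736-0.0533i)·(+0.2506+0.2229i)  (-0.0039-0.1702i)·(-0.1274+0.0100i)
Y_4^-2(R⁻¹ n̂) = +0.318195-0.151533i

Re=0.3182 Im=-0.1515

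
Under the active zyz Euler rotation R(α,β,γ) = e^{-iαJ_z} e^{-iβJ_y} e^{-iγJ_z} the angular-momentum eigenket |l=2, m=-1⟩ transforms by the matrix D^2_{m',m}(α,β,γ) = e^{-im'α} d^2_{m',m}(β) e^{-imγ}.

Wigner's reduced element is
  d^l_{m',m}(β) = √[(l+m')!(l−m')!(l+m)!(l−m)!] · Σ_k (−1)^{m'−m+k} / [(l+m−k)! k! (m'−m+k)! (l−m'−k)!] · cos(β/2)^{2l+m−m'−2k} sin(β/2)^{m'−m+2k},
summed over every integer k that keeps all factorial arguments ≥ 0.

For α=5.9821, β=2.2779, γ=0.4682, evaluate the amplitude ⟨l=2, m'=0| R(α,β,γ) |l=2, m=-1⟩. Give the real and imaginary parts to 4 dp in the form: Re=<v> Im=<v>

First d^2_{0,-1}(β=2.2779), then the phase factors e^{-i(0)α} and e^{-i(-1)γ}:
c=cos(2.2779/2)=0.418548, s=sin(2.2779/2)=0.908195; N=√[2·2·1·6]=4.898979
k∈{0,1} keeps every argument non-negative
  k=0: (−1)^1·4.8990/(2)·0.4185^3·0.9082^1 = -0.163114
  k=1: (−1)^2·4.8990/(2)·0.4185^1·0.9082^3 = +0.767994
d^2_{0,-1}(2.2779) = -0.163114 +0.767994 = +0.604880
Attach z-rotation phases: D = e^{-i(0)(5.9821)}·(+0.604880)·e^{-i(-1)(0.4682)} = +0.539784+0.272971i

Re=0.5398 Im=0.2730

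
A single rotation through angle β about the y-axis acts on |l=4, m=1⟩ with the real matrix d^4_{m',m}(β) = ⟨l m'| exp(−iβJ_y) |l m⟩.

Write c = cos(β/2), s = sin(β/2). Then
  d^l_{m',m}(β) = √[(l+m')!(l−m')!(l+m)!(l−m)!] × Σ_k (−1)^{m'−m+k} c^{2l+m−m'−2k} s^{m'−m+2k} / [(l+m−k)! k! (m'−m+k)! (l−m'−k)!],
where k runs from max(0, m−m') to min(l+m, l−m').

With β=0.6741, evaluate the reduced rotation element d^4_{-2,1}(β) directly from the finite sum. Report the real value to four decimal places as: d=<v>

d^4_{-2,1}(β=0.6741) via Wigner's sum:
Half-angle: c=0.943734, s=0.330705. N=√(2·720·120·6)=1018.233765
Admissible k: 3..5 (factorial args all ≥0)
  k=3: (−1)^0·1018.2338/(72)·0.9437^5·0.3307^3 = +0.382899
  k=4: (−1)^1·1018.2338/(48)·0.9437^3·0.3307^5 = -0.070527
  k=5: (−1)^2·1018.2338/(240)·0.9437^1·0.3307^7 = +0.001732
d^4_{-2,1}(0.6741) = +0.382899 -0.070527 +0.001732 = +0.314104

d=0.3141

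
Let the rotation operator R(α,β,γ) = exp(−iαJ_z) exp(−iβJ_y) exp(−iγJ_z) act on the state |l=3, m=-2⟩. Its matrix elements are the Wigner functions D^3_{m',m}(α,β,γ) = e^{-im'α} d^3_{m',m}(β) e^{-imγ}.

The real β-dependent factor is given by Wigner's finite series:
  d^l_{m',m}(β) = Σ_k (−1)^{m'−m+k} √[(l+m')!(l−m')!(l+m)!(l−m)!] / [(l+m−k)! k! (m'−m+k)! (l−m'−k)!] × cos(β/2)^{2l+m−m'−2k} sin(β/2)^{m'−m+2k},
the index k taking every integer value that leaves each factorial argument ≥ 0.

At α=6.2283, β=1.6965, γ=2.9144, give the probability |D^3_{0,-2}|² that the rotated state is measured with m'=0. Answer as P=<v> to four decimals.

P=0.0286

First d^3_{0,-2}(β=1.6965), then the phase factors e^{-i(0)α} and e^{-i(-2)γ}:
c=cos(1.6965/2)=0.661297, s=sin(1.6965/2)=0.750124; N=√[6·6·1·120]=65.726707
k∈{0,1} keeps every argument non-negative
  k=0: (−1)^2·65.7267/(12)·0.6613^4·0.7501^2 = +0.589404
  k=1: (−1)^3·65.7267/(12)·0.6613^2·0.7501^4 = -0.758379
d^3_{0,-2}(1.6965) = +0.589404 -0.758379 = -0.168975
|D^3_{0,-2}|² = |d^3_{0,-2}(β)|² = (-0.168975)² = 0.028553 (the z-rotation phases have unit modulus)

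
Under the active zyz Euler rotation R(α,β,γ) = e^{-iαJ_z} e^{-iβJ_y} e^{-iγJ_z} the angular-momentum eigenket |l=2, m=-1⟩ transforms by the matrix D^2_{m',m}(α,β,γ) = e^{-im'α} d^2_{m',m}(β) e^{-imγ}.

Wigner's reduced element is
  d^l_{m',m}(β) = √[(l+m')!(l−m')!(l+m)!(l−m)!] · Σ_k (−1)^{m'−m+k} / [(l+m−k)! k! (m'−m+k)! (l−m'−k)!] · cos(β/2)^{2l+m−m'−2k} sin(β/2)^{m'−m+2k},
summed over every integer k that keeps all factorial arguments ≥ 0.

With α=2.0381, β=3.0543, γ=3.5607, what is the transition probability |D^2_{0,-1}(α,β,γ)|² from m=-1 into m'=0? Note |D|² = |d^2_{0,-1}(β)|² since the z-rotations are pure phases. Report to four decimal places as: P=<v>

P=0.0113

Split into d^2_{0,-1}(β=3.0543) × two z-phases.
Half-angle: c=0.043632, s=0.999048. N=√(2·2·1·6)=4.898979
The bounds max(0,m−m')=0 and min(l+m,l−m')=1 give 2 terms
  k=0: (−1)^1·4.8990/(2)·0.0436^3·0.9990^1 = -0.000203
  k=1: (−1)^2·4.8990/(2)·0.0436^1·0.9990^3 = +0.106572
d^2_{0,-1}(3.0543) = -0.000203 +0.106572 = +0.106369
|D^2_{0,-1}|² = |d^2_{0,-1}(β)|² = (+0.106369)² = 0.011314 (the z-rotation phases have unit modulus)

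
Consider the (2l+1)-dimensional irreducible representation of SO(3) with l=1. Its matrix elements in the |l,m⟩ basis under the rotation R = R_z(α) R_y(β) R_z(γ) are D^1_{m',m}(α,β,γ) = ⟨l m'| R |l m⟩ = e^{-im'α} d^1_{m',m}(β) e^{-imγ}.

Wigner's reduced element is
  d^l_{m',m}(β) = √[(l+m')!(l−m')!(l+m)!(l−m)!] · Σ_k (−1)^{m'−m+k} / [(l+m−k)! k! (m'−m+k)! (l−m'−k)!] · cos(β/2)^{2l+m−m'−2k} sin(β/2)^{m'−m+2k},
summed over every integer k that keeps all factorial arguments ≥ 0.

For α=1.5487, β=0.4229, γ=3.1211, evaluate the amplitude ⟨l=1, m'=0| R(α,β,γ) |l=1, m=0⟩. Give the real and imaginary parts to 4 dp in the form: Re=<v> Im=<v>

Re=0.9119 Im=0.0000

D^1_{0,0}(1.5487,0.4229,3.1211) = e^{-i·0·1.5487}·d^1_{0,0}(0.4229)·e^{-i·0·3.1211}. Compute d first:
With c≡cos(β/2)=0.977728 and s≡sin(β/2)=0.209878, N=[1·1·1·1]^{1/2}=1.000000
The bounds max(0,m−m')=0 and min(l+m,l−m')=1 give 2 terms
  k=0: (−1)^0·1.0000/(1)·0.9777^2·0.2099^0 = +0.955951
  k=1: (−1)^1·1.0000/(1)·0.9777^0·0.2099^2 = -0.044049
d^1_{0,0}(0.4229) = +0.955951 -0.044049 = +0.911903
Phases: e^{-i·(0)·1.5487}=+1.000000+0.000000i, e^{-i·(0)·3.1211}=+1.000000+0.000000i ⇒ D=+0.911903+0.000000i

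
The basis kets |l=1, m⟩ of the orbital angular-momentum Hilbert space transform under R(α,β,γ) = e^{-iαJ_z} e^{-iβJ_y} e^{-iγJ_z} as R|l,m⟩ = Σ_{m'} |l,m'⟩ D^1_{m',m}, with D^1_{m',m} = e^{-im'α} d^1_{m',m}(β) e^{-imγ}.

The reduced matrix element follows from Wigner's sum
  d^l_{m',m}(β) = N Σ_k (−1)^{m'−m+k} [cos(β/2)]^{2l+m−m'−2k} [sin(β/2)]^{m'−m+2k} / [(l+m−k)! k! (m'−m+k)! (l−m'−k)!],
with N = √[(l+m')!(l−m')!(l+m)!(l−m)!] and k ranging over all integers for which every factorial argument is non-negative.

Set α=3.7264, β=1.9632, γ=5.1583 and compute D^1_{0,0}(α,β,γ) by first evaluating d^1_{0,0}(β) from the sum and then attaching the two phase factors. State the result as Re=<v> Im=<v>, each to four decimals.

Re=-0.3824 Im=0.0000

First d^1_{0,0}(β=1.9632), then the phase factors e^{-i(0)α} and e^{-i(0)γ}:
Half-angle: c=0.555693, s=0.831388. N=√(1·1·1·1)=1.000000
Admissible k: 0..1 (factorial args all ≥0)
  k=0: (−1)^0·1.0000/(1)·0.5557^2·0.8314^0 = +0.308795
  k=1: (−1)^1·1.0000/(1)·0.5557^0·0.8314^2 = -0.691205
d^1_{0,0}(1.9632) = +0.308795 -0.691205 = -0.382410
D = (+1.000000+0.000000i)·(-0.382410)·(+1.000000+0.000000i) = -0.382410+0.000000i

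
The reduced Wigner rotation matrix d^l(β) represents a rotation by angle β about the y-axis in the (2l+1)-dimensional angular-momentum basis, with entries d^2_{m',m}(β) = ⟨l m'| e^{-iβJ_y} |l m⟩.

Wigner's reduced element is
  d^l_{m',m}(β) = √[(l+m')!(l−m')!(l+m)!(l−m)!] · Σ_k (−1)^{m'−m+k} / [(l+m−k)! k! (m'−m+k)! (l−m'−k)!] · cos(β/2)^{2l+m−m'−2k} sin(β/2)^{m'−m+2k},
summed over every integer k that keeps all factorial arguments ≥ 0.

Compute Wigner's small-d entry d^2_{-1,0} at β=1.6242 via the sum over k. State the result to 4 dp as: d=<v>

d=-0.0653

d^2_{-1,0}(β=1.6242) via Wigner's sum:
Half-angle: c=0.687976, s=0.725734. N=√(1·6·2·2)=4.898979
k∈{1,2} keeps every argument non-negative
  k=1: (−1)^0·4.8990/(2)·0.6880^3·0.7257^1 = +0.578859
  k=2: (−1)^1·4.8990/(2)·0.6880^1·0.7257^3 = -0.644140
d^2_{-1,0}(1.6242) = +0.578859 -0.644140 = -0.065282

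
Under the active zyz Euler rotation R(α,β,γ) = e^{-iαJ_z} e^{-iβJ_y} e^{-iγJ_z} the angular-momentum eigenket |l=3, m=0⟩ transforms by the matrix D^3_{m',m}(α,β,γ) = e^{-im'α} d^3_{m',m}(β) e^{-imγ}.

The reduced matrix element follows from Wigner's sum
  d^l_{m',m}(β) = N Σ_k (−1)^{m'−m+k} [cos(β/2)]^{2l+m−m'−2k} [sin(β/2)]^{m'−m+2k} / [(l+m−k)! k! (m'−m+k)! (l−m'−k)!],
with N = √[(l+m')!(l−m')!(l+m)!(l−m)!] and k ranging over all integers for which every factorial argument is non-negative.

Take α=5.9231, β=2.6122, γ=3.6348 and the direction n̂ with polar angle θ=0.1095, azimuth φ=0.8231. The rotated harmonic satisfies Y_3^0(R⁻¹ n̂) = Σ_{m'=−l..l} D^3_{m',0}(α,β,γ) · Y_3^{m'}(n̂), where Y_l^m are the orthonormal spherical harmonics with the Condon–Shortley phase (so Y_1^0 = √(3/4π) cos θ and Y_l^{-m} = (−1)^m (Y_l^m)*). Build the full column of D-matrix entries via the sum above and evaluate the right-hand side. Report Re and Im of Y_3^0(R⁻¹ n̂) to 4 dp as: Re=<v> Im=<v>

Need the full column D^3_{m',0} for m'=−3..3 at α=5.9231, β=2.6122, γ=3.6348.
cos(β/2)=0.261616, sin(β/2)=0.965172
d^3_{-3,0}: single k=3 term ⇒ +0.071998;  D = +0.033919-0.063508i
d^3_{-2,0}: k∈[2..3] ⇒ +0.023902 -0.325318 = -0.301417;  D = -0.226573+0.198788i
d^3_{-1,0}: k∈[1..3] ⇒ +0.004097 -0.167309 +0.759065 = +0.595853;  D = +0.557639-0.209951i
d^3_{0,0}: k∈[0..3] ⇒ +0.000321 -0.039274 +0.534553 -0.808404 = -0.312805;  D = -0.312805+0.000000i
d^3_{1,0}: k∈[0..2] ⇒ -0.004097 +0.167309 -0.759065 = -0.595853;  D = -0.557639-0.209951i
d^3_{2,0}: k∈[0..1] ⇒ +0.023902 -0.325318 = -0.301417;  D = -0.226573-0.198788i
d^3_{3,0}: single k=0 term ⇒ -0.071998;  D = -0.033919-0.063508i
Y_3^{m'}(θ=0.1095,φ=0.8231) and Σ D·Y over m':
  (+0.0339-0.0635i)·(-0.0004-0.0003i)  (-0.2266+0.1988i)·(-0.0009-0.0121i)  (+0.5576-0.2100i)·(+0.0946-0.1020i)  (-0.3128+0.0000i)·(+0.7197+0.0000i)  (-0.5576-0.2100i)·(-0.0946-0.1020i)  (-0.2266-0.1988i)·(-0.0009+0.0121i)  (-0.0339-0.0635i)·(+0.0004-0.0003i)
Y_3^0(R⁻¹ n̂) = -0.157301+0.000000i

Re=-0.1573 Im=0.0000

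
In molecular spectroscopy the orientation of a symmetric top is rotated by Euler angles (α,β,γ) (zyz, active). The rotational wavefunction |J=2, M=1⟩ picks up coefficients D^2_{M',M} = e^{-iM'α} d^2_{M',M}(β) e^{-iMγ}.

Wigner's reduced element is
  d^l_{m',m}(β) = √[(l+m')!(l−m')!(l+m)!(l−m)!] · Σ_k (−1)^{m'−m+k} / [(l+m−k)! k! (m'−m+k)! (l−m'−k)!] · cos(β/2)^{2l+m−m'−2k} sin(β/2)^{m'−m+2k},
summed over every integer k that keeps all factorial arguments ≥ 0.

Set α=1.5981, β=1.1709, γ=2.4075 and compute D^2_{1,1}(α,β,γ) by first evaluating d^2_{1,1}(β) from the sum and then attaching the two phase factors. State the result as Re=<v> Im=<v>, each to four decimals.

D^2_{1,1}(1.5981,1.1709,2.4075) = e^{-i·1·1.5981}·d^2_{1,1}(1.1709)·e^{-i·1·2.4075}. Compute d first:
With c≡cos(β/2)=0.833464 and s≡sin(β/2)=0.552574, N=[6·1·6·1]^{1/2}=6.000000
k∈{0,1} keeps every argument non-negative
  k=0: (−1)^0·6.0000/(6)·0.8335^4·0.5526^0 = +0.482554
  k=1: (−1)^1·6.0000/(2)·0.8335^2·0.5526^2 = -0.636321
d^2_{1,1}(1.1709) = +0.482554 -0.636321 = -0.153766
Attach z-rotation phases: D = e^{-i(1)(1.5981)}·(-0.153766)·e^{-i(1)(2.4075)} = +0.099855-0.116932i

Re=0.0999 Im=-0.1169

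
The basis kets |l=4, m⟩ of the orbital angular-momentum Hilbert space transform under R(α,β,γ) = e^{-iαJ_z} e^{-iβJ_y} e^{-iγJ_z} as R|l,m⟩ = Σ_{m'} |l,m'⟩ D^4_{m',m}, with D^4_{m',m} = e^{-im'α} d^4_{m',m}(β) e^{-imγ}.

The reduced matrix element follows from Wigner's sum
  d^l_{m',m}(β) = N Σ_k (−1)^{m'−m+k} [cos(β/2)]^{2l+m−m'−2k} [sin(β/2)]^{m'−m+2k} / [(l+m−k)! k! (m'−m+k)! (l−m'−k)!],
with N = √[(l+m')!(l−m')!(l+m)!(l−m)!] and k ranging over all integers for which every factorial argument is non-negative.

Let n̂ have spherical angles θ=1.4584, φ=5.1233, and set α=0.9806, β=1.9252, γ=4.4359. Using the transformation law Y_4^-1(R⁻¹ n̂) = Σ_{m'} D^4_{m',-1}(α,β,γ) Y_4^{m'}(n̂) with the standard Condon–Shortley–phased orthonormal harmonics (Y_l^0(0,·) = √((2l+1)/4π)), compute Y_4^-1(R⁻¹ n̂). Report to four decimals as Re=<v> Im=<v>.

Need the full column D^4_{m',-1} for m'=−4..4 at α=0.9806, β=1.9252, γ=4.4359.
cos(β/2)=0.571388, sin(β/2)=0.820680
d^4_{-4,-1}: single k=3 term ⇒ +0.251925;  D = -0.121733+0.220562i
d^4_{-3,-1}: k∈[2..3] ⇒ +0.186040 -0.639645 = -0.453606;  D = -0.207968-0.403122i
d^4_{-2,-1}: k∈[1..3] ⇒ +0.069235 -0.714141 +0.982150 = +0.337245;  D = +0.335059+0.038334i
d^4_{-1,-1}: k∈[0..3] ⇒ +0.011362 -0.351582 +1.450579 -0.997483 = +0.112877;  D = +0.073071-0.086033i
d^4_{0,-1}: k∈[0..3] ⇒ -0.072981 +0.903325 -1.863499 +0.640712 = -0.392442;  D = +0.107129+0.377537i
d^4_{1,-1}: k∈[0..3] ⇒ +0.234388 -1.450579 +1.496224 -0.205774 = +0.074259;  D = -0.070635-0.022915i
d^4_{2,-1}: k∈[0..2] ⇒ -0.476094 +1.473225 -0.607833 = +0.389298;  D = -0.305890+0.240799i
d^4_{3,-1}: k∈[0..1] ⇒ +0.639645 -0.791727 = -0.152082;  D = -0.011653-0.151635i
d^4_{4,-1}: single k=0 term ⇒ -0.519705;  D = -0.452679-0.255294i
Y_4^{m'}(θ=1.4584,φ=5.1233) and Σ D·Y over m':
  (-0.1217+0.2206i)·(-0.0314-0.4303i)  (-0.2080-0.4031i)·(-0.1299-0.0457i)  (+0.3351+0.0383i)·(+0.2051-0.2206i)  (+0.0731-0.0860i)·(-0.0613-0.1408i)  (+0.1071+0.3775i)·(+0.2780+0.0000i)  (-0.0706-0.0229i)·(+0.0613-0.1408i)  (-0.3059+0.2408i)·(+0.2051+0.2206i)  (-0.0117-0.1516i)·(+0.1299-0.0457i)  (-0.4527-0.2553i)·(-0.0314+0.4303i)
Y_4^-1(R⁻¹ n̂) = +0.189929-0.074271i

Re=0.1899 Im=-0.0743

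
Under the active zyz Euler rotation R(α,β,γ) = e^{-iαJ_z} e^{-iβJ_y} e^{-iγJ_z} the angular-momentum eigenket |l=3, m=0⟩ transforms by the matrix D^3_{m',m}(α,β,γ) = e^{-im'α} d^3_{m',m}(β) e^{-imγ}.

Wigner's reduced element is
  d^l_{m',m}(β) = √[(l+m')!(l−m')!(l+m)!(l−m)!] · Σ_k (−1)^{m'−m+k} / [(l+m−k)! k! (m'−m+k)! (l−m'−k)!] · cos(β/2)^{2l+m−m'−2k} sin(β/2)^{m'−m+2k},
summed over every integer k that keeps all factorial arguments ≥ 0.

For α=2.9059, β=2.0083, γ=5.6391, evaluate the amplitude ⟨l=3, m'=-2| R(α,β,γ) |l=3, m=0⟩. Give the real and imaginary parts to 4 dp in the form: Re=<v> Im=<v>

Re=-0.4241 Im=0.2162

D^3_{-2,0}(2.9059,2.0083,5.6391) = e^{-i·-2·2.9059}·d^3_{-2,0}(2.0083)·e^{-i·0·5.6391}. Compute d first:
Half-angle: c=0.536806, s=0.843706. N=√(1·120·6·6)=65.726707
The bounds max(0,m−m')=2 and min(l+m,l−m')=3 give 2 terms
  k=2: (−1)^0·65.7267/(12)·0.5368^4·0.8437^2 = +0.323751
  k=3: (−1)^1·65.7267/(12)·0.5368^2·0.8437^4 = -0.799759
d^3_{-2,0}(2.0083) = +0.323751 -0.799759 = -0.476008
D = (+0.890940-0.454121i)·(-0.476008)·(+1.000000+0.000000i) = -0.424095+0.216165i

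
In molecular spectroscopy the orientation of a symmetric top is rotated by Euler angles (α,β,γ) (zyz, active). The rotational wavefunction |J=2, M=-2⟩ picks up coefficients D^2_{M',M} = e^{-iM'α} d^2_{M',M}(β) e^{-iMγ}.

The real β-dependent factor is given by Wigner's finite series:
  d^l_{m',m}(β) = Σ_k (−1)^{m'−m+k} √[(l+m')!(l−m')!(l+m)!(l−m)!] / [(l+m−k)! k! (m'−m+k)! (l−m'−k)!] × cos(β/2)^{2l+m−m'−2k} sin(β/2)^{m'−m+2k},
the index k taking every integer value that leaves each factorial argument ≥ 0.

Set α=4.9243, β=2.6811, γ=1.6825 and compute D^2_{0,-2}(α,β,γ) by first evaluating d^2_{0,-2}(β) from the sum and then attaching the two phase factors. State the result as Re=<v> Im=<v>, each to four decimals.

First d^2_{0,-2}(β=2.6811), then the phase factors e^{-i(0)α} and e^{-i(-2)γ}:
With c≡cos(β/2)=0.228217 and s≡sin(β/2)=0.973610, N=[2·2·1·24]^{1/2}=9.797959
k∈{0} keeps every argument non-negative
  k=0: (−1)^2·9.7980/(4)·0.2282^2·0.9736^2 = +0.120933
d^2_{0,-2}(2.6811) = +0.120933
D = (+1.000000+0.000000i)·(+0.120933)·(-0.975148-0.221554i) = -0.117927-0.026793i

Re=-0.1179 Im=-0.0268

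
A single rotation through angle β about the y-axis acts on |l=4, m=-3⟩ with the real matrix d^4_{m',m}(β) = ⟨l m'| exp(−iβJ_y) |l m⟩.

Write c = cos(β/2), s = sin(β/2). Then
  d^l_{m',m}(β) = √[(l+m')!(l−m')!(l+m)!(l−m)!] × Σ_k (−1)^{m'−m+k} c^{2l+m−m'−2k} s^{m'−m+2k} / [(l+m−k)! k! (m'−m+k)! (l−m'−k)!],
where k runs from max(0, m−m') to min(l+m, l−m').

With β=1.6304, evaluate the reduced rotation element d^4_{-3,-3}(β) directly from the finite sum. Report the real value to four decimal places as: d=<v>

d^4_{-3,-3}(β=1.6304) via Wigner's sum:
Half-angle: c=0.685723, s=0.727863. N=√(1·5040·1·5040)=5040.000000
k: max(0,(-3)−(-3))=0 … min(4+(-3),4−(-3))=1
  k=0: (−1)^0·5040.0000/(5040)·0.6857^8·0.7279^0 = +0.048886
  k=1: (−1)^1·5040.0000/(720)·0.6857^6·0.7279^2 = -0.385557
d^4_{-3,-3}(1.6304) = +0.048886 -0.385557 = -0.336671

d=-0.3367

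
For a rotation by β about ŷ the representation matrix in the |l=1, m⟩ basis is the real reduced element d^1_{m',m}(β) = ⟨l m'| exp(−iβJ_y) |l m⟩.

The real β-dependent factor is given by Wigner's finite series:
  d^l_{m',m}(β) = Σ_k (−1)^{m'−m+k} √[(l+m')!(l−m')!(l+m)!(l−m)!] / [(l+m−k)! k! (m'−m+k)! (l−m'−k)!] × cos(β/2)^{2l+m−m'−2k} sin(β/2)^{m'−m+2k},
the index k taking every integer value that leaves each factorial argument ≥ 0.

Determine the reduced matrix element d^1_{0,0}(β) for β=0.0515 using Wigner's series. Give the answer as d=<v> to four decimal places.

d^1_{0,0}(β=0.0515) via Wigner's sum:
With c≡cos(β/2)=0.999668 and s≡sin(β/2)=0.025747, N=[1·1·1·1]^{1/2}=1.000000
The bounds max(0,m−m')=0 and min(l+m,l−m')=1 give 2 terms
  k=0: (−1)^0·1.0000/(1)·0.9997^2·0.0257^0 = +0.999337
  k=1: (−1)^1·1.0000/(1)·0.9997^0·0.0257^2 = -0.000663
d^1_{0,0}(0.0515) = +0.999337 -0.000663 = +0.998674

d=0.9987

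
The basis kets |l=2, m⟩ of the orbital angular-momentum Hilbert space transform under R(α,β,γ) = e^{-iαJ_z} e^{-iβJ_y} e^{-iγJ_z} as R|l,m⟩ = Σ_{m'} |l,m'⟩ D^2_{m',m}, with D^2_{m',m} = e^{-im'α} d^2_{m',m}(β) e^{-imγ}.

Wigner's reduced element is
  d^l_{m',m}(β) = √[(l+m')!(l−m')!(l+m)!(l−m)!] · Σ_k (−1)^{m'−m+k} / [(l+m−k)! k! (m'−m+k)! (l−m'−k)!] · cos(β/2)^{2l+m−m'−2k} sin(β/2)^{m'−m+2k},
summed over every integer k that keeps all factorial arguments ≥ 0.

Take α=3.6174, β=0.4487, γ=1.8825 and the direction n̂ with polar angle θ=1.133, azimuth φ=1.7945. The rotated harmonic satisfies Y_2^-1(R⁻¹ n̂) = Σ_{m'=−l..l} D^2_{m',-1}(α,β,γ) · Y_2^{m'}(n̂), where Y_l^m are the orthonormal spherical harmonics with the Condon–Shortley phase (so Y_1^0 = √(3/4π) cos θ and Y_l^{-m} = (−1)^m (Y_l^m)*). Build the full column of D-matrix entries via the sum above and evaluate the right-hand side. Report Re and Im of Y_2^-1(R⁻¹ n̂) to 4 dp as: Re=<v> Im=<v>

Need the full column D^2_{m',-1} for m'=−2..2 at α=3.6174, β=0.4487, γ=1.8825.
cos(β/2)=0.974939, sin(β/2)=0.222473
d^2_{-2,-1}: single k=1 term ⇒ +0.412324;  D = -0.392986+0.124792i
d^2_{-1,-1}: k∈[0..1] ⇒ +0.903461 -0.141133 = +0.762328;  D = +0.540185-0.537907i
d^2_{0,-1}: k∈[0..1] ⇒ -0.504992 +0.026296 = -0.478696;  D = +0.146807-0.455629i
d^2_{1,-1}: k∈[0..1] ⇒ +0.141133 -0.002450 = +0.138684;  D = -0.022656-0.136820i
d^2_{2,-1}: single k=0 term ⇒ -0.021470;  D = -0.012820-0.017222i
Y_2^{m'}(θ=1.133,φ=1.7945) and Σ D·Y over m':
  (-0.3930+0.1248i)·(-0.2857+0.1371i)  (+0.5402-0.5379i)·(-0.0658-0.2892i)  (+0.1468-0.4556i)·(-0.1453+0.0000i)  (-0.0227-0.1368i)·(+0.0658-0.2892i)  (-0.0128-0.0172i)·(-0.2857-0.1371i)
Y_2^-1(R⁻¹ n̂) = -0.157074-0.139917i

Re=-0.1571 Im=-0.1399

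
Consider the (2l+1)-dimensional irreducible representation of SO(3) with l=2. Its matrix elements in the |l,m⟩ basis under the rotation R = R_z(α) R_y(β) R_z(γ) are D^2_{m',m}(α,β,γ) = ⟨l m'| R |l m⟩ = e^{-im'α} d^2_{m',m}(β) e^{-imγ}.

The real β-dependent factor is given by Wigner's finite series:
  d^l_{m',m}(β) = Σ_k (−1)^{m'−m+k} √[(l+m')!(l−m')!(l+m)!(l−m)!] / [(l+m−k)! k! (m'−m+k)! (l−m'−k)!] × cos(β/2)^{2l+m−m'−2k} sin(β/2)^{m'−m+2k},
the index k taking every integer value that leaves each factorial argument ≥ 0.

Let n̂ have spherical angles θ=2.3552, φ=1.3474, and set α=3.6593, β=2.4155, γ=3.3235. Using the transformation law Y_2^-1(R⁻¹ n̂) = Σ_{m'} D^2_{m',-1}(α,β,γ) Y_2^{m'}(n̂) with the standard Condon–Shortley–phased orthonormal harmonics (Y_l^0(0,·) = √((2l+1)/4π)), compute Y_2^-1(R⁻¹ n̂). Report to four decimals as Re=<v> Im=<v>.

Need the full column D^2_{m',-1} for m'=−2..2 at α=3.6593, β=2.4155, γ=3.3235.
cos(β/2)=0.355124, sin(β/2)=0.934819
d^2_{-2,-1}: single k=1 term ⇒ +0.083733;  D = -0.028985-0.078556i
d^2_{-1,-1}: k∈[0..1] ⇒ +0.015904 -0.330625 = -0.314721;  D = -0.240790-0.202656i
d^2_{0,-1}: k∈[0..1] ⇒ -0.102552 +0.710621 = +0.608070;  D = -0.598037-0.110003i
d^2_{1,-1}: k∈[0..1] ⇒ +0.330625 -0.763679 = -0.433054;  D = -0.408866+0.142702i
d^2_{2,-1}: single k=0 term ⇒ -0.580220;  D = +0.381404-0.437248i
Y_2^{m'}(θ=2.3552,φ=1.3474) and Σ D·Y over m':
  (-0.0290-0.0786i)·(-0.1745-0.0836i)  (-0.2408-0.2027i)·(-0.0856+0.3767i)  (-0.5980-0.1100i)·(+0.1568+0.0000i)  (-0.4089+0.1427i)·(+0.0856+0.3767i)  (+0.3814-0.4372i)·(-0.1745+0.0836i)
Y_2^-1(R⁻¹ n̂) = -0.117059-0.108063i

Re=-0.1171 Im=-0.1081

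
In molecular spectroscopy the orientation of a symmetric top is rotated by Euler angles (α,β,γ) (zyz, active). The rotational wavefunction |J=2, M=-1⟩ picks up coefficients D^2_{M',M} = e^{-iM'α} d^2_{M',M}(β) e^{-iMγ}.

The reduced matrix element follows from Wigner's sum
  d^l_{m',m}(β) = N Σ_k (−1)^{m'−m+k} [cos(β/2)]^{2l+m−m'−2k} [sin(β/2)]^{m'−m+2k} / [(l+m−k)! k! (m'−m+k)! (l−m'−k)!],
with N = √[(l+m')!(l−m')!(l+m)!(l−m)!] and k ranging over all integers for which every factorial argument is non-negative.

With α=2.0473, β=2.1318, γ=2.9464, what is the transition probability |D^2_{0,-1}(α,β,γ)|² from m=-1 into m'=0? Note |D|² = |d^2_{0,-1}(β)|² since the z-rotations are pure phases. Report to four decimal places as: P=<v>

D^2_{0,-1}(2.0473,2.1318,2.9464) = e^{-i·0·2.0473}·d^2_{0,-1}(2.1318)·e^{-i·-1·2.9464}. Compute d first:
c=cos(2.1318/2)=0.483717, s=sin(2.1318/2)=0.875225; N=√[2·2·1·6]=4.898979
k∈{0,1} keeps every argument non-negative
  k=0: (−1)^1·4.8990/(2)·0.4837^3·0.8752^1 = -0.242643
  k=1: (−1)^2·4.8990/(2)·0.4837^1·0.8752^3 = +0.794375
d^2_{0,-1}(2.1318) = -0.242643 +0.794375 = +0.551731
|D^2_{0,-1}|² = |d^2_{0,-1}(β)|² = (+0.551731)² = 0.304407 (the z-rotation phases have unit modulus)

P=0.3044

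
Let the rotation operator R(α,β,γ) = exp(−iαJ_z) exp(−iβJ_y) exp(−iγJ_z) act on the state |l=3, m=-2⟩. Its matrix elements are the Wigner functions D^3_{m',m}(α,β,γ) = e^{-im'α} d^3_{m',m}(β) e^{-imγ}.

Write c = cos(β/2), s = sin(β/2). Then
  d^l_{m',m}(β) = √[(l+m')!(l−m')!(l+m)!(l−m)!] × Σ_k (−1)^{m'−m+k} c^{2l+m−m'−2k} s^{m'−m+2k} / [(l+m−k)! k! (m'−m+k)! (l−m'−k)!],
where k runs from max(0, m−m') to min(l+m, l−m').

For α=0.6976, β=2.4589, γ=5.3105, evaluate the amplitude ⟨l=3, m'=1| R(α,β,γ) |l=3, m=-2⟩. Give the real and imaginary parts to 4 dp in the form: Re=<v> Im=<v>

Re=-0.5164 Im=-0.2812

Split into d^3_{1,-2}(β=2.4589) × two z-phases.
With c≡cos(β/2)=0.334756 and s≡sin(β/2)=0.942305, N=[24·2·1·120]^{1/2}=75.894664
The bounds max(0,m−m')=0 and min(l+m,l−m')=1 give 2 terms
  k=0: (−1)^3·75.8947/(12)·0.3348^3·0.9423^3 = -0.198513
  k=1: (−1)^4·75.8947/(24)·0.3348^1·0.9423^5 = +0.786476
d^3_{1,-2}(2.4589) = -0.198513 +0.786476 = +0.587963
Phases: e^{-i·(1)·0.6976}=+0.766386-0.642380i, e^{-i·(-2)·5.3105}=-0.365876-0.930663i ⇒ D=-0.516374-0.281173i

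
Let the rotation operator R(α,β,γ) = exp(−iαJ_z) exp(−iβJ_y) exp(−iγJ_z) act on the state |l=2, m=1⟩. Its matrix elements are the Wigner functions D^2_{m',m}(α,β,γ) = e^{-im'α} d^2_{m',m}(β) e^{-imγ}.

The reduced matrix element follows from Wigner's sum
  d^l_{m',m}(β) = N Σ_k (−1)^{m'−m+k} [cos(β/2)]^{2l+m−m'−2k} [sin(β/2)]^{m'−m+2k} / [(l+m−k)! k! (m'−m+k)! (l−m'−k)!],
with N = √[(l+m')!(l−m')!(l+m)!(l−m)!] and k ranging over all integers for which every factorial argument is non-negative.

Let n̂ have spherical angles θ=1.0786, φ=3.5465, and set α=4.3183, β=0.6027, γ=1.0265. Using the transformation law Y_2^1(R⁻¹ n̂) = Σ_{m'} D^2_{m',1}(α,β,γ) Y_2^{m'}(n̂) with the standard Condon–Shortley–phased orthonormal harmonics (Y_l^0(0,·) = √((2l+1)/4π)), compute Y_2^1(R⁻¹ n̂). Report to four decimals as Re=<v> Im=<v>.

Need the full column D^2_{m',1} for m'=−2..2 at α=4.3183, β=0.6027, γ=1.0265.
cos(β/2)=0.954937, sin(β/2)=0.296810
d^2_{-2,1}: single k=3 term ⇒ +0.049939;  D = +0.012059+0.048461i
d^2_{-1,1}: k∈[2..3] ⇒ +0.241005 -0.007761 = +0.233244;  D = -0.230618-0.034903i
d^2_{0,1}: k∈[1..2] ⇒ +0.633107 -0.061162 = +0.571945;  D = +0.296162-0.489294i
d^2_{1,1}: k∈[0..1] ⇒ +0.831569 -0.241005 = +0.590564;  D = +0.349077+0.476352i
d^2_{2,1}: single k=0 term ⇒ -0.516930;  D = +0.502319-0.122033i
Y_2^{m'}(θ=1.0786,φ=3.5465) and Σ D·Y over m':
  (+0.0121+0.0485i)·(+0.2069-0.2173i)  (-0.2306-0.0349i)·(-0.2957+0.1267i)  (+0.2962-0.4893i)·(-0.1041+0.0000i)  (+0.3491+0.4764i)·(+0.2957+0.1267i)  (+0.5023-0.1220i)·(+0.2069+0.2173i)
Y_2^1(R⁻¹ n̂) = +0.228115+0.308430i

Re=0.2281 Im=0.3084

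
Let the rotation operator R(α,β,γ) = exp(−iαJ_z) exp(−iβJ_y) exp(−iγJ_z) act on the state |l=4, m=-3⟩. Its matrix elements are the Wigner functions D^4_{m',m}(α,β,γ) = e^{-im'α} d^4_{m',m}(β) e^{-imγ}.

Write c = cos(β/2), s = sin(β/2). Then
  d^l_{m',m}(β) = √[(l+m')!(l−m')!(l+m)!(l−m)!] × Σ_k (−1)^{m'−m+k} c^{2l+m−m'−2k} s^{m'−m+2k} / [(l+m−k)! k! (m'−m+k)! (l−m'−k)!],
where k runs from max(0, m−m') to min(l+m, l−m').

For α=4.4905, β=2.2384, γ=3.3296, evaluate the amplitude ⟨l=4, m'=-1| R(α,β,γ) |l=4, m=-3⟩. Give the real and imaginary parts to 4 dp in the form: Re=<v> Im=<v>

Re=0.0906 Im=-0.2544

First d^4_{-1,-3}(β=2.2384), then the phase factors e^{-i(-1)α} and e^{-i(-3)γ}:
Half-angle: c=0.436402, s=0.899752. N=√(6·120·1·5040)=1904.940944
The bounds max(0,m−m')=0 and min(l+m,l−m')=1 give 2 terms
  k=0: (−1)^2·1904.9409/(240)·0.4364^6·0.8998^2 = +0.044385
  k=1: (−1)^3·1904.9409/(144)·0.4364^4·0.8998^4 = -0.314455
d^4_{-1,-3}(2.2384) = +0.044385 -0.314455 = -0.270069
D = (-0.220073-0.975483i)·(-0.270069)·(-0.845112-0.534590i) = +0.090608-0.254417i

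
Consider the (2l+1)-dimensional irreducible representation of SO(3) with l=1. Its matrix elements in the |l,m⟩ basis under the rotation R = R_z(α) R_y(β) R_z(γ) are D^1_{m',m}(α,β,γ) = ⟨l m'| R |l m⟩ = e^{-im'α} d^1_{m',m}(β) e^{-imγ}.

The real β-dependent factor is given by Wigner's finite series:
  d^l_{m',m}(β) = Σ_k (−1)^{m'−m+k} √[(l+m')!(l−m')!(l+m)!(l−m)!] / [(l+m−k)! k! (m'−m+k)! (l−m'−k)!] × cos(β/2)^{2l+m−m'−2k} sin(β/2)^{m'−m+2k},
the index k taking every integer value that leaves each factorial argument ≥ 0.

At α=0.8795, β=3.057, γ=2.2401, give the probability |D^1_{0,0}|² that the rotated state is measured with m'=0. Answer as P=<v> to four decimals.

P=0.9929

Split into d^1_{0,0}(β=3.057) × two z-phases.
c=cos(3.057/2)=0.042284, s=sin(3.057/2)=0.999106; N=√[1·1·1·1]=1.000000
Admissible k: 0..1 (factorial args all ≥0)
  k=0: (−1)^0·1.0000/(1)·0.0423^2·0.9991^0 = +0.001788
  k=1: (−1)^1·1.0000/(1)·0.0423^0·0.9991^2 = -0.998212
d^1_{0,0}(3.057) = +0.001788 -0.998212 = -0.996424
|D^1_{0,0}|² = |d^1_{0,0}(β)|² = (-0.996424)² = 0.992861 (the z-rotation phases have unit modulus)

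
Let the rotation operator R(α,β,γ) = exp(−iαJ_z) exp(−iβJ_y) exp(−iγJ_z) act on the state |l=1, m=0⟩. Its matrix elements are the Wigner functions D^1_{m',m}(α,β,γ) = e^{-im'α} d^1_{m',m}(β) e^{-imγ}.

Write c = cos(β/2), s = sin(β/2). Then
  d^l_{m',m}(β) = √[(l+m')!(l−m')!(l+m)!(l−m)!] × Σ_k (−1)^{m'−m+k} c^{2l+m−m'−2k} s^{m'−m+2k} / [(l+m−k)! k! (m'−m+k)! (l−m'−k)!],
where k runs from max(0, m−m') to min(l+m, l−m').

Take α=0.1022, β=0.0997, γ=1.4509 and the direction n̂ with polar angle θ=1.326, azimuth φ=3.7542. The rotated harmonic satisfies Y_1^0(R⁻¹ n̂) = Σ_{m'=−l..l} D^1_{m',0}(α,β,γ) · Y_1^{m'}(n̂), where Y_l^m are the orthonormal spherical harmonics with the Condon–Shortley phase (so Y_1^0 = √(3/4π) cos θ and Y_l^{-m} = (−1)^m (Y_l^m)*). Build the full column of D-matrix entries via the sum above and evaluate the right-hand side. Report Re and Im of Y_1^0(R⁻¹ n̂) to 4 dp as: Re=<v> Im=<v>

Re=0.0767 Im=0.0000

Need the full column D^1_{m',0} for m'=−1..1 at α=0.1022, β=0.0997, γ=1.4509.
cos(β/2)=0.998758, sin(β/2)=0.049829
d^1_{-1,0}: single k=1 term ⇒ +0.070382;  D = +0.070015+0.007181i
d^1_{0,0}: k∈[0..1] ⇒ +0.997517 -0.002483 = +0.995034;  D = +0.995034+0.000000i
d^1_{1,0}: single k=0 term ⇒ -0.070382;  D = -0.070015+0.007181i
Y_1^{m'}(θ=1.326,φ=3.7542) and Σ D·Y over m':
  (+0.0700+0.0072i)·(-0.2742+0.1927i)  (+0.9950+0.0000i)·(+0.1184+0.0000i)  (-0.0700+0.0072i)·(+0.2742+0.1927i)
Y_1^0(R⁻¹ n̂) = +0.076660+0.000000i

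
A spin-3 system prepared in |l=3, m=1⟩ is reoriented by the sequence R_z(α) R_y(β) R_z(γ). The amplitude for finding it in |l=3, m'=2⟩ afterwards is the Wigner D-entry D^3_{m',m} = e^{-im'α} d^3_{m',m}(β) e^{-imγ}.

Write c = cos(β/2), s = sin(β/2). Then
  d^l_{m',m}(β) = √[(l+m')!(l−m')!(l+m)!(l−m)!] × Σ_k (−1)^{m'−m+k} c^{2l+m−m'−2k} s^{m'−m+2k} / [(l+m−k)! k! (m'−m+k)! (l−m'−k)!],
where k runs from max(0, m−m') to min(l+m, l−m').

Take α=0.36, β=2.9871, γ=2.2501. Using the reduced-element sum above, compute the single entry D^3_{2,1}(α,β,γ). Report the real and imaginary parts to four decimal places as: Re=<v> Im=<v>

D^3_{2,1}(0.36,2.9871,2.2501) = e^{-i·2·0.36}·d^3_{2,1}(2.9871)·e^{-i·1·2.2501}. Compute d first:
Half-angle: c=0.077170, s=0.997018. N=√(120·1·24·2)=75.894664
Admissible k: 0..1 (factorial args all ≥0)
  k=0: (−1)^1·75.8947/(24)·0.0772^5·0.9970^1 = -0.000009
  k=1: (−1)^2·75.8947/(12)·0.0772^3·0.9970^3 = +0.002881
d^3_{2,1}(2.9871) = -0.000009 +0.002881 = +0.002872
D = (+0.751806-0.659385i)·(+0.002872)·(-0.628251-0.778010i) = -0.002830-0.000490i

Re=-0.0028 Im=-0.0005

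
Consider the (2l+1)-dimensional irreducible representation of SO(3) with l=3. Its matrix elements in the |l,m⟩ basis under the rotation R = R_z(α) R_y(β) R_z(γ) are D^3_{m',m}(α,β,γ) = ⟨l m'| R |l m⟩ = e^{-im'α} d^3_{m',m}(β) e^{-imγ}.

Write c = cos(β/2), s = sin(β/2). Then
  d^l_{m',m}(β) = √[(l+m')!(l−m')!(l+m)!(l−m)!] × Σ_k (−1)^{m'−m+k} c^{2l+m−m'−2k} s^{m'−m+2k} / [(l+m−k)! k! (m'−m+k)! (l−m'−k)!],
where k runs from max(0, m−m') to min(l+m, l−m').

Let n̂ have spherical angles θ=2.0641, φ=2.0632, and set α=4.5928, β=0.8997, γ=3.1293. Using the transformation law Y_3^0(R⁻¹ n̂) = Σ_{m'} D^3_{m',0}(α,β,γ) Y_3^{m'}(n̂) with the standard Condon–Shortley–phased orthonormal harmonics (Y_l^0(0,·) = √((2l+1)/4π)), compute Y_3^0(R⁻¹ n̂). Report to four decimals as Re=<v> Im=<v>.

Re=-0.2211 Im=0.0000

Need the full column D^3_{m',0} for m'=−3..3 at α=4.5928, β=0.8997, γ=3.1293.
cos(β/2)=0.900512, sin(β/2)=0.434830
d^3_{-3,0}: single k=3 term ⇒ +0.268500;  D = +0.094276+0.251404i
d^3_{-2,0}: k∈[2..3] ⇒ +0.681019 -0.158789 = +0.522230;  D = -0.507364+0.123718i
d^3_{-1,0}: k∈[1..3] ⇒ +0.891988 -0.623937 +0.048493 = +0.316544;  D = -0.037765-0.314283i
d^3_{0,0}: k∈[0..3] ⇒ +0.533259 -1.119028 +0.260917 -0.006760 = -0.331613;  D = -0.331613+0.000000i
d^3_{1,0}: k∈[0..2] ⇒ -0.891988 +0.623937 -0.048493 = -0.316544;  D = +0.037765-0.314283i
d^3_{2,0}: k∈[0..1] ⇒ +0.681019 -0.158789 = +0.522230;  D = -0.507364-0.123718i
d^3_{3,0}: single k=0 term ⇒ -0.268500;  D = -0.094276+0.251404i
Y_3^{m'}(θ=2.0641,φ=2.0632) and Σ D·Y over m':
  (+0.0943+0.2514i)·(+0.2838+0.0266i)  (-0.5074+0.1237i)·(+0.2076-0.3128i)  (-0.0378-0.3143i)·(-0.0163-0.0304i)  (-0.3316+0.0000i)·(+0.3320+0.0000i)  (+0.0378-0.3143i)·(+0.0163-0.0304i)  (-0.5074-0.1237i)·(+0.2076+0.3128i)  (-0.0943+0.2514i)·(-0.2838+0.0266i)
Y_3^0(R⁻¹ n̂) = -0.221135+0.000000i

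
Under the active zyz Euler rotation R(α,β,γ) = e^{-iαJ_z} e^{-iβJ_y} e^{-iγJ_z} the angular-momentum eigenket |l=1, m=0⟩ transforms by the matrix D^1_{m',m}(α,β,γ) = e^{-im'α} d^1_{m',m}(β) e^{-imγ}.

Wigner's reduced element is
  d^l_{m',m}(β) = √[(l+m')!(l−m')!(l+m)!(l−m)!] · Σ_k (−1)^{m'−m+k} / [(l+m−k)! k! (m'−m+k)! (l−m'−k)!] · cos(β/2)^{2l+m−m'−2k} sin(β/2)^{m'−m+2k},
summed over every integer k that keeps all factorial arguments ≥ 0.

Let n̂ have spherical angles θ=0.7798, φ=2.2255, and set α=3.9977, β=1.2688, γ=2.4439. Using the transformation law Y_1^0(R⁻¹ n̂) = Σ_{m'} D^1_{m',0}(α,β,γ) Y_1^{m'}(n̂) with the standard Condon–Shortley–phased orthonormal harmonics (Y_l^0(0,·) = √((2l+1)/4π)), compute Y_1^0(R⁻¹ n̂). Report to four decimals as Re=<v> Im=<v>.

Re=0.0377 Im=0.0000

Need the full column D^1_{m',0} for m'=−1..1 at α=3.9977, β=1.2688, γ=2.4439.
cos(β/2)=0.805427, sin(β/2)=0.592694
d^1_{-1,0}: single k=1 term ⇒ +0.675106;  D = -0.442453-0.509906i
d^1_{0,0}: k∈[0..1] ⇒ +0.648713 -0.351287 = +0.297427;  D = +0.297427+0.000000i
d^1_{1,0}: single k=0 term ⇒ -0.675106;  D = +0.442453-0.509906i
Y_1^{m'}(θ=0.7798,φ=2.2255) and Σ D·Y over m':
  (-0.4425-0.5099i)·(-0.1479-0.1927i)  (+0.2974+0.0000i)·(+0.3474+0.0000i)  (+0.4425-0.5099i)·(+0.1479-0.1927i)
Y_1^0(R⁻¹ n̂) = +0.037717+0.000000i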